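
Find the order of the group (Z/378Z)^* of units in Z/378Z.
(Z/378Z)^* consists of the classes a with gcd(a, 378) = 1, so its order is φ(378). φ is multiplicative, with φ(p^e) = p^e − p^(e−1). Factorise 378 = 2 · 3^3 · 7. Then
  φ(378) = (2 − 1) · (3^3 − 3^2) · (7 − 1) = 1 · 18 · 6 = 108.
Thus |(Z/378Z)^*| = 108.

Final answer: |(Z/378Z)^*| = 108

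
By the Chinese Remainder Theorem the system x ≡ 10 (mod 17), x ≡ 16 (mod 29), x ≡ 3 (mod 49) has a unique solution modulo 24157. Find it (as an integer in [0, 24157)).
x ≡ 248 (mod 24157); the representative in [0, 24157) is 248

The moduli 17, 29, 49 are pairwise coprime, so by the CRT there is a unique solution mod 17·29·49 = 24157.
Solve by successive substitution. Start with x ≡ 10 (mod 17).
  Combine with x ≡ 16 (mod 29): write x = 10 + 17·t and require 10 + 17·t ≡ 16 (mod 29), i.e. 17·t ≡ 16 − 10 ≡ 6 (mod 29). Since 17^(−1) ≡ 12 (mod 29), t ≡ 12·6 ≡ 14 (mod 29). So x ≡ 10 + 17·14 = 248 (mod 493).
  Combine with x ≡ 3 (mod 49): write x = 248 + 493·t and require 248 + 493·t ≡ 3 (mod 49), i.e. 493·t ≡ 3 − 248 ≡ 0 (mod 49). Since 493^(−1) ≡ 33 (mod 49) (493 ≡ 3 (mod 49)), t ≡ 33·0 ≡ 0 (mod 49). So x ≡ 248 + 493·0 = 248 (mod 24157).
Unique solution in [0, 24157): x = 248.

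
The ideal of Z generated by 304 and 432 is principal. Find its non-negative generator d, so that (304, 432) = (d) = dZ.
(304, 432) = (16); d = 16

In the PID Z, (a, b) is generated by gcd(a, b). Compute gcd(432, 304) with the extended Euclidean algorithm, tracking rows (r, s, t) with s·432 + t·304 = r:
  row A: (432, 1, 0)   [1·432 + 0·304 = 432]
  row B: (304, 0, 1)   [0·432 + 1·304 = 304]
  432 = 1·304 + 128   → row C = row A − 1·row B = (128, 1, −1)   [check: 1·432 − 1·304 = 128]
  304 = 2·128 + 48   → row D = row B − 2·row C = (48, −2, 3)   [check: −2·432 + 3·304 = 48]
  128 = 2·48 + 32   → row E = row C − 2·row D = (32, 5, −7)   [check: 5·432 − 7·304 = 32]
  48 = 1·32 + 16   → row F = row D − 1·row E = (16, −7, 10)   [check: −7·432 + 10·304 = 16]
  32 = 2·16 + 0   → remainder 0, stop. gcd = 16 (last nonzero row F).
So gcd(304, 432) = 16, with Bézout identity −7·432 + 10·304 = 16. Containment (⊇): the Bézout identity exhibits 16 as an element of (304, 432), giving (16) ⊆ (304, 432). Containment (⊆): since 16 | 304 and 16 | 432 (304 = 16·19, 432 = 16·27), every Z-linear combination of 304 and 432 is divisible by 16, so (304, 432) ⊆ (16). Therefore (304, 432) = (16), d = 16.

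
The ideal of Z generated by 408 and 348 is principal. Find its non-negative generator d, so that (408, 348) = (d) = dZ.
In the PID Z, (a, b) is generated by gcd(a, b). Compute gcd(408, 348) with the extended Euclidean algorithm, tracking rows (r, s, t) with s·408 + t·348 = r:
  row A: (408, 1, 0)   [1·408 + 0·348 = 408]
  row B: (348, 0, 1)   [0·408 + 1·348 = 348]
  408 = 1·348 + 60   → row C = row A − 1·row B = (60, 1, −1)   [check: 1·408 − 1·348 = 60]
  348 = 5·60 + 48   → row D = row B − 5·row C = (48, −5, 6)   [check: −5·408 + 6·348 = 48]
  60 = 1·48 + 12   → row E = row C − 1·row D = (12, 6, −7)   [check: 6·408 − 7·348 = 12]
  48 = 4·12 + 0   → remainder 0, stop. gcd = 12 (last nonzero row E).
So gcd(408, 348) = 12, with Bézout identity 6·408 − 7·348 = 12. Containment (⊇): the Bézout identity exhibits 12 as an element of (408, 348), giving (12) ⊆ (408, 348). Containment (⊆): since 12 | 408 and 12 | 348 (408 = 12·34, 348 = 12·29), every Z-linear combination of 408 and 348 is divisible by 12, so (408, 348) ⊆ (12). Therefore (408, 348) = (12), d = 12.

Final answer: (408, 348) = (12); d = 12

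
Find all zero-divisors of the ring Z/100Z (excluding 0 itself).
nonzero zero-divisors of Z/100Z = {2, 4, 5, 6, 8, 10, 12, 14, 15, 16, 18, 20, 22, 24, 25, 26, 28, 30, 32, 34, 35, 36, 38, 40, 42, 44, 45, 46, 48, 50, 52, 54, 55, 56, 58, 60, 62, 64, 65, 66, 68, 70, 72, 74, 75, 76, 78, 80, 82, 84, 85, 86, 88, 90, 92, 94, 95, 96, 98}

An element a ∈ Z/100Z (with a ≠ 0) is a zero-divisor iff gcd(a, 100) > 1 (because a is a unit precisely when gcd(a, n) = 1, and in Z/nZ every nonzero, non-unit element is a zero-divisor). Scan a = 1, ..., 99 and keep those with gcd(a, 100) > 1:
  gcd(2, 100) = 2, gcd(4, 100) = 4, gcd(5, 100) = 5, gcd(6, 100) = 2, gcd(8, 100) = 4, gcd(10, 100) = 10, gcd(12, 100) = 4, gcd(14, 100) = 2, gcd(15, 100) = 5, gcd(16, 100) = 4, gcd(18, 100) = 2, gcd(20, 100) = 20, gcd(22, 100) = 2, gcd(24, 100) = 4, gcd(25, 100) = 25, gcd(26, 100) = 2, gcd(28, 100) = 4, gcd(30, 100) = 10, gcd(32, 100) = 4, gcd(34, 100) = 2, gcd(35, 100) = 5, gcd(36, 100) = 4, gcd(38, 100) = 2, gcd(40, 100) = 20, gcd(42, 100) = 2, gcd(44, 100) = 4, gcd(45, 100) = 5, gcd(46, 100) = 2, gcd(48, 100) = 4, gcd(50, 100) = 50, gcd(52, 100) = 4, gcd(54, 100) = 2, gcd(55, 100) = 5, gcd(56, 100) = 4, gcd(58, 100) = 2, gcd(60, 100) = 20, gcd(62, 100) = 2, gcd(64, 100) = 4, gcd(65, 100) = 5, gcd(66, 100) = 2, gcd(68, 100) = 4, gcd(70, 100) = 10, gcd(72, 100) = 4, gcd(74, 100) = 2, gcd(75, 100) = 25, gcd(76, 100) = 4, gcd(78, 100) = 2, gcd(80, 100) = 20, gcd(82, 100) = 2, gcd(84, 100) = 4, gcd(85, 100) = 5, gcd(86, 100) = 2, gcd(88, 100) = 4, gcd(90, 100) = 10, gcd(92, 100) = 4, gcd(94, 100) = 2, gcd(95, 100) = 5, gcd(96, 100) = 4, gcd(98, 100) = 2.
All other a ∈ {1, ..., 99} have gcd(a, 100) = 1 and are units. So the nonzero zero-divisors are exactly the 59 values of a appearing in this scan.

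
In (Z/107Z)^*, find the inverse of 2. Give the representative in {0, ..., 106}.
2^(−1) ≡ 54 (mod 107)

Apply the extended Euclidean algorithm to (107, 2), tracking rows (r, s, t) with s·107 + t·2 = r. Each division r_prev = q·r_cur + r_new produces the new row as (previous row) − q·(current row):
  row A: (107, 1, 0)   [1·107 + 0·2 = 107]
  row B: (2, 0, 1)   [0·107 + 1·2 = 2]
  107 = 53·2 + 1   → row C = row A − 53·row B = (1, 1, −53)   [check: 1·107 − 53·2 = 1]
  2 = 2·1 + 0   → remainder 0, stop. gcd = 1 (last nonzero row C).
The gcd is 1, so 2 is invertible mod 107. The last nonzero row gives 1·107 − 53·2 = 1, so t = −53. So 2^(−1) ≡ −53 ≡ 54 (mod 107). Verify: 2 · 54 = 108 ≡ 1 (mod 107). ✓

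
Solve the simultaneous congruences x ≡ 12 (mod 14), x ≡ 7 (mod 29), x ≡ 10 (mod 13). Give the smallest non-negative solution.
x ≡ 3806 (mod 5278); the representative in [0, 5278) is 3806

The moduli 14, 29, 13 are pairwise coprime, so by the CRT there is a unique solution mod 14·29·13 = 5278.
Solve by successive substitution. Start with x ≡ 12 (mod 14).
  Combine with x ≡ 7 (mod 29): write x = 12 + 14·t and require 12 + 14·t ≡ 7 (mod 29), i.e. 14·t ≡ 7 − 12 ≡ 24 (mod 29). Since 14^(−1) ≡ 27 (mod 29), t ≡ 27·24 ≡ 10 (mod 29). So x ≡ 12 + 14·10 = 152 (mod 406).
  Combine with x ≡ 10 (mod 13): write x = 152 + 406·t and require 152 + 406·t ≡ 10 (mod 13), i.e. 406·t ≡ 10 − 152 ≡ 1 (mod 13). Since 406^(−1) ≡ 9 (mod 13) (406 ≡ 3 (mod 13)), t ≡ 9·1 ≡ 9 (mod 13). So x ≡ 152 + 406·9 = 3806 (mod 5278).
Unique solution in [0, 5278): x = 3806.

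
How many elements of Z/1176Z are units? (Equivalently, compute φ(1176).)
Z/1176Z has φ(1176) = 336 units

An element a ∈ Z/1176Z is a unit iff gcd(a, 1176) = 1, so the number of units is φ(1176). φ is multiplicative, with φ(p^e) = p^e − p^(e−1). Factorise 1176 = 2^3 · 3 · 7^2. Then
  φ(1176) = (2^3 − 2^2) · (3 − 1) · (7^2 − 7^1) = 4 · 2 · 42 = 336.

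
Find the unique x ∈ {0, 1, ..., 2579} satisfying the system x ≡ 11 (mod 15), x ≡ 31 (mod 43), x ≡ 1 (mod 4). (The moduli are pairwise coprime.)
x ≡ 461 (mod 2580); the representative in [0, 2580) is 461

The moduli 15, 43, 4 are pairwise coprime, so by the CRT there is a unique solution mod 15·43·4 = 2580.
Solve by successive substitution. Start with x ≡ 11 (mod 15).
  Combine with x ≡ 31 (mod 43): write x = 11 + 15·t and require 11 + 15·t ≡ 31 (mod 43), i.e. 15·t ≡ 31 − 11 ≡ 20 (mod 43). Since 15^(−1) ≡ 23 (mod 43), t ≡ 23·20 ≡ 30 (mod 43). So x ≡ 11 + 15·30 = 461 (mod 645).
  Combine with x ≡ 1 (mod 4): write x = 461 + 645·t and require 461 + 645·t ≡ 1 (mod 4), i.e. 645·t ≡ 1 − 461 ≡ 0 (mod 4). Since 645^(−1) ≡ 1 (mod 4) (645 ≡ 1 (mod 4)), t ≡ 1·0 ≡ 0 (mod 4). So x ≡ 461 + 645·0 = 461 (mod 2580).
Unique solution in [0, 2580): x = 461.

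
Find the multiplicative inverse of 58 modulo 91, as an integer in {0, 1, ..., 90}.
58^(−1) ≡ 11 (mod 91)

Apply the extended Euclidean algorithm to (91, 58), tracking rows (r, s, t) with s·91 + t·58 = r. Each division r_prev = q·r_cur + r_new produces the new row as (previous row) − q·(current row):
  row A: (91, 1, 0)   [1·91 + 0·58 = 91]
  row B: (58, 0, 1)   [0·91 + 1·58 = 58]
  91 = 1·58 + 33   → row C = row A − 1·row B = (33, 1, −1)   [check: 1·91 − 1·58 = 33]
  58 = 1·33 + 25   → row D = row B − 1·row C = (25, −1, 2)   [check: −1·91 + 2·58 = 25]
  33 = 1·25 + 8   → row E = row C − 1·row D = (8, 2, −3)   [check: 2·91 − 3·58 = 8]
  25 = 3·8 + 1   → row F = row D − 3·row E = (1, −7, 11)   [check: −7·91 + 11·58 = 1]
  8 = 8·1 + 0   → remainder 0, stop. gcd = 1 (last nonzero row F).
The gcd is 1, so 58 is invertible mod 91. The last nonzero row gives −7·91 + 11·58 = 1, so t = 11. So 58^(−1) ≡ 11 (mod 91). Verify: 58 · 11 = 638 ≡ 1 (mod 91). ✓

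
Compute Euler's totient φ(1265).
φ(1265) = 880

φ is multiplicative, with φ(p^e) = p^e − p^(e−1). Factorise 1265 = 5 · 11 · 23. Then
  φ(1265) = (5 − 1) · (11 − 1) · (23 − 1) = 4 · 10 · 22 = 880.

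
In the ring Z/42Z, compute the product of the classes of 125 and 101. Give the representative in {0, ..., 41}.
Reduce the factors first: 125 ≡ 41, 101 ≡ 17 (mod 42), so 125 · 101 ≡ 41 · 17 (mod 42). 41 · 17 = 697. Dividing by 42: 697 = 16·42 + 25. So (125 · 101) mod 42 = 25.

Final answer: 25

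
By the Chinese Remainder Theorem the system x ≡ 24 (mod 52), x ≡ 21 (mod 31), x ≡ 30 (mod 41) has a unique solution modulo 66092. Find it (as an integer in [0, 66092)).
The moduli 52, 31, 41 are pairwise coprime, so by the CRT there is a unique solution mod 52·31·41 = 66092.
Solve by successive substitution. Start with x ≡ 24 (mod 52).
  Combine with x ≡ 21 (mod 31): write x = 24 + 52·t and require 24 + 52·t ≡ 21 (mod 31), i.e. 52·t ≡ 21 − 24 ≡ 28 (mod 31). Since 52^(−1) ≡ 3 (mod 31) (52 ≡ 21 (mod 31)), t ≡ 3·28 ≡ 22 (mod 31). So x ≡ 24 + 52·22 = 1168 (mod 1612).
  Combine with x ≡ 30 (mod 41): write x = 1168 + 1612·t and require 1168 + 1612·t ≡ 30 (mod 41), i.e. 1612·t ≡ 30 − 1168 ≡ 10 (mod 41). Since 1612^(−1) ≡ 19 (mod 41) (1612 ≡ 13 (mod 41)), t ≡ 19·10 ≡ 26 (mod 41). So x ≡ 1168 + 1612·26 = 43080 (mod 66092).
Unique solution in [0, 66092): x = 43080.

Final answer: x ≡ 43080 (mod 66092); the representative in [0, 66092) is 43080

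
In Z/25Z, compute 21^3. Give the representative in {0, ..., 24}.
Use repeated squaring. Binary(3) = 11. Walk through the bits of the exponent 3 left-to-right: at each bit after the leading one, square the running value, then multiply by 21 if the bit is 1 (always reducing mod 25):
  bit 1 = 1 (leading): start with 21.
  bit 2 = 1: square 21^2 = 441 ≡ 16; bit is 1, so multiply 16·21 = 336 ≡ 11 (mod 25).
Final value: 21^3 ≡ 11 (mod 25).

Final answer: 11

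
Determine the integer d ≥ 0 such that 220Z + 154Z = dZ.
In the PID Z, (a, b) is generated by gcd(a, b). Compute gcd(220, 154) with the extended Euclidean algorithm, tracking rows (r, s, t) with s·220 + t·154 = r:
  row A: (220, 1, 0)   [1·220 + 0·154 = 220]
  row B: (154, 0, 1)   [0·220 + 1·154 = 154]
  220 = 1·154 + 66   → row C = row A − 1·row B = (66, 1, −1)   [check: 1·220 − 1·154 = 66]
  154 = 2·66 + 22   → row D = row B − 2·row C = (22, −2, 3)   [check: −2·220 + 3·154 = 22]
  66 = 3·22 + 0   → remainder 0, stop. gcd = 22 (last nonzero row D).
So gcd(220, 154) = 22, with Bézout identity −2·220 + 3·154 = 22. Containment (⊇): the Bézout identity exhibits 22 as an element of (220, 154), giving (22) ⊆ (220, 154). Containment (⊆): since 22 | 220 and 22 | 154 (220 = 22·10, 154 = 22·7), every Z-linear combination of 220 and 154 is divisible by 22, so (220, 154) ⊆ (22). Therefore (220, 154) = (22), d = 22.

Final answer: (220, 154) = (22); d = 22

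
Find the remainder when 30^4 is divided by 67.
37

Use repeated squaring. Binary(4) = 100. Walk through the bits of the exponent 4 left-to-right: at each bit after the leading one, square the running value, then multiply by 30 if the bit is 1 (always reducing mod 67):
  bit 1 = 1 (leading): start with 30.
  bit 2 = 0: square 30^2 = 900 ≡ 29 (mod 67).
  bit 3 = 0: square 29^2 = 841 ≡ 37 (mod 67).
Final value: 30^4 ≡ 37 (mod 67).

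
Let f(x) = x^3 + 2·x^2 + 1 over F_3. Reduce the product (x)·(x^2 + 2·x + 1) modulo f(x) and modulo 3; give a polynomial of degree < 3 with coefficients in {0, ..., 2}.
a · b ≡ x + 2 (mod f(x))

Multiply as integer polynomials: a · b = x^3 + 2·x^2 + x. Reducing coefficients mod 3: a · b ≡ x^3 + 2·x^2 + x. Now divide by f(x) = x^3 + 2·x^2 + 1 in F_3[x], eliminating the leading term at each step:
  leading term x^3: subtract (1)·f(x) = x^3 + 2·x^2 + 1, leaving x + 2 (coefficients mod 3)
The degree is now < 3, so this is the remainder. Hence a · b ≡ x + 2 in F_3[x]/(f).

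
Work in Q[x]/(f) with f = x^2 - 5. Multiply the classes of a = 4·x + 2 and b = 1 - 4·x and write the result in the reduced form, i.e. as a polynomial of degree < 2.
a · b ≡ -4·x - 78 (mod f(x))

First multiply in Q[x] without reducing: a · b = -16·x^2 - 4·x + 2. Now divide by f(x) = x^2 - 5, eliminating the leading term at each step:
  leading term -16·x^2: subtract (-16)·f(x) = 80 - 16·x^2, leaving -4·x - 78
The degree is now < 2, so this is the remainder. Hence a · b ≡ -4·x - 78 in Q[x]/(f).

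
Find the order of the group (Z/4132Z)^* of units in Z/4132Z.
|(Z/4132Z)^*| = 2064

(Z/4132Z)^* consists of the classes a with gcd(a, 4132) = 1, so its order is φ(4132). φ is multiplicative, with φ(p^e) = p^e − p^(e−1). Factorise 4132 = 2^2 · 1033. Then
  φ(4132) = (2^2 − 2^1) · (1033 − 1) = 2 · 1032 = 2064.
Thus |(Z/4132Z)^*| = 2064.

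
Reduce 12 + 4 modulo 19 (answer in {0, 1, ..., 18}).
Both summands are already reduced mod 19. 12 + 4 = 16; 16 = 0·19 + 16, so (12 + 4) mod 19 = 16.

Final answer: 16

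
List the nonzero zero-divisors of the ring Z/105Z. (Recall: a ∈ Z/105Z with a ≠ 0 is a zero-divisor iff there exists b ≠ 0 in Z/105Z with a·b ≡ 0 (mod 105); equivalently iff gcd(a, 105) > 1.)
An element a ∈ Z/105Z (with a ≠ 0) is a zero-divisor iff gcd(a, 105) > 1 (because a is a unit precisely when gcd(a, n) = 1, and in Z/nZ every nonzero, non-unit element is a zero-divisor). Scan a = 1, ..., 104 and keep those with gcd(a, 105) > 1:
  gcd(3, 105) = 3, gcd(5, 105) = 5, gcd(6, 105) = 3, gcd(7, 105) = 7, gcd(9, 105) = 3, gcd(10, 105) = 5, gcd(12, 105) = 3, gcd(14, 105) = 7, gcd(15, 105) = 15, gcd(18, 105) = 3, gcd(20, 105) = 5, gcd(21, 105) = 21, gcd(24, 105) = 3, gcd(25, 105) = 5, gcd(27, 105) = 3, gcd(28, 105) = 7, gcd(30, 105) = 15, gcd(33, 105) = 3, gcd(35, 105) = 35, gcd(36, 105) = 3, gcd(39, 105) = 3, gcd(40, 105) = 5, gcd(42, 105) = 21, gcd(45, 105) = 15, gcd(48, 105) = 3, gcd(49, 105) = 7, gcd(50, 105) = 5, gcd(51, 105) = 3, gcd(54, 105) = 3, gcd(55, 105) = 5, gcd(56, 105) = 7, gcd(57, 105) = 3, gcd(60, 105) = 15, gcd(63, 105) = 21, gcd(65, 105) = 5, gcd(66, 105) = 3, gcd(69, 105) = 3, gcd(70, 105) = 35, gcd(72, 105) = 3, gcd(75, 105) = 15, gcd(77, 105) = 7, gcd(78, 105) = 3, gcd(80, 105) = 5, gcd(81, 105) = 3, gcd(84, 105) = 21, gcd(85, 105) = 5, gcd(87, 105) = 3, gcd(90, 105) = 15, gcd(91, 105) = 7, gcd(93, 105) = 3, gcd(95, 105) = 5, gcd(96, 105) = 3, gcd(98, 105) = 7, gcd(99, 105) = 3, gcd(100, 105) = 5, gcd(102, 105) = 3.
All other a ∈ {1, ..., 104} have gcd(a, 105) = 1 and are units. So the nonzero zero-divisors are exactly the 56 values of a appearing in this scan.

Final answer: nonzero zero-divisors of Z/105Z = {3, 5, 6, 7, 9, 10, 12, 14, 15, 18, 20, 21, 24, 25, 27, 28, 30, 33, 35, 36, 39, 40, 42, 45, 48, 49, 50, 51, 54, 55, 56, 57, 60, 63, 65, 66, 69, 70, 72, 75, 77, 78, 80, 81, 84, 85, 87, 90, 91, 93, 95, 96, 98, 99, 100, 102}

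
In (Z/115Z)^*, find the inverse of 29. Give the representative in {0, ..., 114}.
29^(−1) ≡ 4 (mod 115)

Apply the extended Euclidean algorithm to (115, 29), tracking rows (r, s, t) with s·115 + t·29 = r. Each division r_prev = q·r_cur + r_new produces the new row as (previous row) − q·(current row):
  row A: (115, 1, 0)   [1·115 + 0·29 = 115]
  row B: (29, 0, 1)   [0·115 + 1·29 = 29]
  115 = 3·29 + 28   → row C = row A − 3·row B = (28, 1, −3)   [check: 1·115 − 3·29 = 28]
  29 = 1·28 + 1   → row D = row B − 1·row C = (1, −1, 4)   [check: −1·115 + 4·29 = 1]
  28 = 28·1 + 0   → remainder 0, stop. gcd = 1 (last nonzero row D).
The gcd is 1, so 29 is invertible mod 115. The last nonzero row gives −1·115 + 4·29 = 1, so t = 4. So 29^(−1) ≡ 4 (mod 115). Verify: 29 · 4 = 116 ≡ 1 (mod 115). ✓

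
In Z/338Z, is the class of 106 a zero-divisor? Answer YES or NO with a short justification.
YES

gcd(106, 338) = 2 > 1, so 106 is not a unit in Z/338Z. In Z/nZ every nonzero non-unit is a zero-divisor: explicitly, take b = 338/gcd = 169 ≠ 0 (mod 338); then 106·169 = 17914 = 53·338, i.e. 106·169 ≡ 0 (mod 338). So 106 is a zero-divisor.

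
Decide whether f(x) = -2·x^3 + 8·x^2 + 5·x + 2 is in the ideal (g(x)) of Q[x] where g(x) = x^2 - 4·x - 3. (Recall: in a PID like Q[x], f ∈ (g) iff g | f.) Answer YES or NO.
In Q[x] the ideal (g) consists of all multiples of g, so f ∈ (g) iff g | f, i.e. iff the remainder of f on division by g is 0. Divide f by g (g is monic, so eliminate the leading term of the running remainder at each step):
  leading term -2·x^3: subtract (-2·x)·g(x) = -2·x^3 + 8·x^2 + 6·x, leaving 2 - x
The remainder r(x) = 2 - x ≠ 0 (and deg r < deg g), so g ∤ f, i.e. f ∉ (g).

Final answer: NO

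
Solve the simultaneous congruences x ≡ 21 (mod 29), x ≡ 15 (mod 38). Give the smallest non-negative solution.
The moduli 29, 38 are pairwise coprime, so by the CRT there is a unique solution mod 29·38 = 1102.
Solve by successive substitution. Start with x ≡ 21 (mod 29).
  Combine with x ≡ 15 (mod 38): write x = 21 + 29·t and require 21 + 29·t ≡ 15 (mod 38), i.e. 29·t ≡ 15 − 21 ≡ 32 (mod 38). Since 29^(−1) ≡ 21 (mod 38), t ≡ 21·32 ≡ 26 (mod 38). So x ≡ 21 + 29·26 = 775 (mod 1102).
Unique solution in [0, 1102): x = 775.

Final answer: x ≡ 775 (mod 1102); the representative in [0, 1102) is 775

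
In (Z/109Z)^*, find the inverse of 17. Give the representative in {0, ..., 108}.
17^(−1) ≡ 77 (mod 109)

Apply the extended Euclidean algorithm to (109, 17), tracking rows (r, s, t) with s·109 + t·17 = r. Each division r_prev = q·r_cur + r_new produces the new row as (previous row) − q·(current row):
  row A: (109, 1, 0)   [1·109 + 0·17 = 109]
  row B: (17, 0, 1)   [0·109 + 1·17 = 17]
  109 = 6·17 + 7   → row C = row A − 6·row B = (7, 1, −6)   [check: 1·109 − 6·17 = 7]
  17 = 2·7 + 3   → row D = row B − 2·row C = (3, −2, 13)   [check: −2·109 + 13·17 = 3]
  7 = 2·3 + 1   → row E = row C − 2·row D = (1, 5, −32)   [check: 5·109 − 32·17 = 1]
  3 = 3·1 + 0   → remainder 0, stop. gcd = 1 (last nonzero row E).
The gcd is 1, so 17 is invertible mod 109. The last nonzero row gives 5·109 − 32·17 = 1, so t = −32. So 17^(−1) ≡ −32 ≡ 77 (mod 109). Verify: 17 · 77 = 1309 ≡ 1 (mod 109). ✓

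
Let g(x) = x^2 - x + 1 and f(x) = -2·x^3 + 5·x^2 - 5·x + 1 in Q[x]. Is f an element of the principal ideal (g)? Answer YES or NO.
In Q[x] the ideal (g) consists of all multiples of g, so f ∈ (g) iff g | f, i.e. iff the remainder of f on division by g is 0. Divide f by g (g is monic, so eliminate the leading term of the running remainder at each step):
  leading term -2·x^3: subtract (-2·x)·g(x) = -2·x^3 + 2·x^2 - 2·x, leaving 3·x^2 - 3·x + 1
  leading term 3·x^2: subtract (3)·g(x) = 3·x^2 - 3·x + 3, leaving -2
The remainder r(x) = -2 ≠ 0 (and deg r < deg g), so g ∤ f, i.e. f ∉ (g).

Final answer: NO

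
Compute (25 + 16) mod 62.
Both summands are already reduced mod 62. 25 + 16 = 41; 41 = 0·62 + 41, so (25 + 16) mod 62 = 41.

Final answer: 41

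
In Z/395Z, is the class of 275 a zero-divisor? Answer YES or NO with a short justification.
gcd(275, 395) = 5 > 1, so 275 is not a unit in Z/395Z. In Z/nZ every nonzero non-unit is a zero-divisor: explicitly, take b = 395/gcd = 79 ≠ 0 (mod 395); then 275·79 = 21725 = 55·395, i.e. 275·79 ≡ 0 (mod 395). So 275 is a zero-divisor.

Final answer: YES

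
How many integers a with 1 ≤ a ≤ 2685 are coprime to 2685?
The number of a ∈ {1, ..., 2685} with gcd(a, 2685) = 1 is by definition Euler's totient φ(2685). φ is multiplicative, with φ(p^e) = p^e − p^(e−1). Factorise 2685 = 3 · 5 · 179. Then
  φ(2685) = (3 − 1) · (5 − 1) · (179 − 1) = 2 · 4 · 178 = 1424.
So there are 1424 such integers.

Final answer: 1424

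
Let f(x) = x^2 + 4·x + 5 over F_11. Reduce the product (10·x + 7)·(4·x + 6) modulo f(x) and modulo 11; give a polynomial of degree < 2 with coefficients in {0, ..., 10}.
Multiply as integer polynomials: a · b = 40·x^2 + 88·x + 42. Reducing coefficients mod 11: a · b ≡ 7·x^2 + 9. Now divide by f(x) = x^2 + 4·x + 5 in F_11[x], eliminating the leading term at each step:
  leading term 7·x^2: subtract (7)·f(x) = 7·x^2 + 6·x + 2, leaving 5·x + 7 (coefficients mod 11)
The degree is now < 2, so this is the remainder. Hence a · b ≡ 5·x + 7 in F_11[x]/(f).

Final answer: a · b ≡ 5·x + 7 (mod f(x))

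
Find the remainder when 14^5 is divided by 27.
Use repeated squaring. Binary(5) = 101. Walk through the bits of the exponent 5 left-to-right: at each bit after the leading one, square the running value, then multiply by 14 if the bit is 1 (always reducing mod 27):
  bit 1 = 1 (leading): start with 14.
  bit 2 = 0: square 14^2 = 196 ≡ 7 (mod 27).
  bit 3 = 1: square 7^2 = 49 ≡ 22; bit is 1, so multiply 22·14 = 308 ≡ 11 (mod 27).
Final value: 14^5 ≡ 11 (mod 27).

Final answer: 11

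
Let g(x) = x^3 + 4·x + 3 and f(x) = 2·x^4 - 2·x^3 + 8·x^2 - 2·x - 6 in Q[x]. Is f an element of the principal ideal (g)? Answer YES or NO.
YES

In Q[x] the ideal (g) consists of all multiples of g, so f ∈ (g) iff g | f, i.e. iff the remainder of f on division by g is 0. Divide f by g (g is monic, so eliminate the leading term of the running remainder at each step):
  leading term 2·x^4: subtract (2·x)·g(x) = 2·x^4 + 8·x^2 + 6·x, leaving -2·x^3 - 8·x - 6
  leading term -2·x^3: subtract (-2)·g(x) = -2·x^3 - 8·x - 6, leaving 0
The remainder is 0, so f(x) = g(x) · h(x) with h(x) = 2·x - 2. Hence g | f, i.e. f ∈ (g).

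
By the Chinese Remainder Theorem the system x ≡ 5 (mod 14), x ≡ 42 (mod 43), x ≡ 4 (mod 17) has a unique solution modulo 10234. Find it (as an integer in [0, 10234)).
x ≡ 6277 (mod 10234); the representative in [0, 10234) is 6277

The moduli 14, 43, 17 are pairwise coprime, so by the CRT there is a unique solution mod 14·43·17 = 10234.
Solve by successive substitution. Start with x ≡ 5 (mod 14).
  Combine with x ≡ 42 (mod 43): write x = 5 + 14·t and require 5 + 14·t ≡ 42 (mod 43), i.e. 14·t ≡ 42 − 5 ≡ 37 (mod 43). Since 14^(−1) ≡ 40 (mod 43), t ≡ 40·37 ≡ 18 (mod 43). So x ≡ 5 + 14·18 = 257 (mod 602).
  Combine with x ≡ 4 (mod 17): write x = 257 + 602·t and require 257 + 602·t ≡ 4 (mod 17), i.e. 602·t ≡ 4 − 257 ≡ 2 (mod 17). Since 602^(−1) ≡ 5 (mod 17) (602 ≡ 7 (mod 17)), t ≡ 5·2 ≡ 10 (mod 17). So x ≡ 257 + 602·10 = 6277 (mod 10234).
Unique solution in [0, 10234): x = 6277.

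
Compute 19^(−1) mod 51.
19^(−1) ≡ 43 (mod 51)

Apply the extended Euclidean algorithm to (51, 19), tracking rows (r, s, t) with s·51 + t·19 = r. Each division r_prev = q·r_cur + r_new produces the new row as (previous row) − q·(current row):
  row A: (51, 1, 0)   [1·51 + 0·19 = 51]
  row B: (19, 0, 1)   [0·51 + 1·19 = 19]
  51 = 2·19 + 13   → row C = row A − 2·row B = (13, 1, −2)   [check: 1·51 − 2·19 = 13]
  19 = 1·13 + 6   → row D = row B − 1·row C = (6, −1, 3)   [check: −1·51 + 3·19 = 6]
  13 = 2·6 + 1   → row E = row C − 2·row D = (1, 3, −8)   [check: 3·51 − 8·19 = 1]
  6 = 6·1 + 0   → remainder 0, stop. gcd = 1 (last nonzero row E).
The gcd is 1, so 19 is invertible mod 51. The last nonzero row gives 3·51 − 8·19 = 1, so t = −8. So 19^(−1) ≡ −8 ≡ 43 (mod 51). Verify: 19 · 43 = 817 ≡ 1 (mod 51). ✓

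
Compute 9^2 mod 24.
Use repeated squaring. Binary(2) = 10. Walk through the bits of the exponent 2 left-to-right: at each bit after the leading one, square the running value, then multiply by 9 if the bit is 1 (always reducing mod 24):
  bit 1 = 1 (leading): start with 9.
  bit 2 = 0: square 9^2 = 81 ≡ 9 (mod 24).
Final value: 9^2 ≡ 9 (mod 24).

Final answer: 9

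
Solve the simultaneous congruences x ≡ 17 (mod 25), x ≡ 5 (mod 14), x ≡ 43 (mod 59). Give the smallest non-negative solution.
x ≡ 16917 (mod 20650); the representative in [0, 20650) is 16917

The moduli 25, 14, 59 are pairwise coprime, so by the CRT there is a unique solution mod 25·14·59 = 20650.
Solve by successive substitution. Start with x ≡ 17 (mod 25).
  Combine with x ≡ 5 (mod 14): write x = 17 + 25·t and require 17 + 25·t ≡ 5 (mod 14), i.e. 25·t ≡ 5 − 17 ≡ 2 (mod 14). Since 25^(−1) ≡ 9 (mod 14) (25 ≡ 11 (mod 14)), t ≡ 9·2 ≡ 4 (mod 14). So x ≡ 17 + 25·4 = 117 (mod 350).
  Combine with x ≡ 43 (mod 59): write x = 117 + 350·t and require 117 + 350·t ≡ 43 (mod 59), i.e. 350·t ≡ 43 − 117 ≡ 44 (mod 59). Since 350^(−1) ≡ 44 (mod 59) (350 ≡ 55 (mod 59)), t ≡ 44·44 ≡ 48 (mod 59). So x ≡ 117 + 350·48 = 16917 (mod 20650).
Unique solution in [0, 20650): x = 16917.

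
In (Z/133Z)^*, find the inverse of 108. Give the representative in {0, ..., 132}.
Apply the extended Euclidean algorithm to (133, 108), tracking rows (r, s, t) with s·133 + t·108 = r. Each division r_prev = q·r_cur + r_new produces the new row as (previous row) − q·(current row):
  row A: (133, 1, 0)   [1·133 + 0·108 = 133]
  row B: (108, 0, 1)   [0·133 + 1·108 = 108]
  133 = 1·108 + 25   → row C = row A − 1·row B = (25, 1, −1)   [check: 1·133 − 1·108 = 25]
  108 = 4·25 + 8   → row D = row B − 4·row C = (8, −4, 5)   [check: −4·133 + 5·108 = 8]
  25 = 3·8 + 1   → row E = row C − 3·row D = (1, 13, −16)   [check: 13·133 − 16·108 = 1]
  8 = 8·1 + 0   → remainder 0, stop. gcd = 1 (last nonzero row E).
The gcd is 1, so 108 is invertible mod 133. The last nonzero row gives 13·133 − 16·108 = 1, so t = −16. So 108^(−1) ≡ −16 ≡ 117 (mod 133). Verify: 108 · 117 = 12636 ≡ 1 (mod 133). ✓

Final answer: 108^(−1) ≡ 117 (mod 133)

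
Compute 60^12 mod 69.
Use repeated squaring. Binary(12) = 1100. Walk through the bits of the exponent 12 left-to-right: at each bit after the leading one, square the running value, then multiply by 60 if the bit is 1 (always reducing mod 69):
  bit 1 = 1 (leading): start with 60.
  bit 2 = 1: square 60^2 = 3600 ≡ 12; bit is 1, so multiply 12·60 = 720 ≡ 30 (mod 69).
  bit 3 = 0: square 30^2 = 900 ≡ 3 (mod 69).
  bit 4 = 0: square 3^2 = 9 (mod 69).
Final value: 60^12 ≡ 9 (mod 69).

Final answer: 9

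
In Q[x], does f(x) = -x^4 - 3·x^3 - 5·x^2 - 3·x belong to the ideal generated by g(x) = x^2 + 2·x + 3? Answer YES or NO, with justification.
In Q[x] the ideal (g) consists of all multiples of g, so f ∈ (g) iff g | f, i.e. iff the remainder of f on division by g is 0. Divide f by g (g is monic, so eliminate the leading term of the running remainder at each step):
  leading term -x^4: subtract (-x^2)·g(x) = -x^4 - 2·x^3 - 3·x^2, leaving -x^3 - 2·x^2 - 3·x
  leading term -x^3: subtract (-x)·g(x) = -x^3 - 2·x^2 - 3·x, leaving 0
The remainder is 0, so f(x) = g(x) · h(x) with h(x) = -x^2 - x. Hence g | f, i.e. f ∈ (g).

Final answer: YES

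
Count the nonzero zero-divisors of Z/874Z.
Z/874Z has 477 nonzero zero-divisors

In Z/874Z each nonzero element is either a unit (gcd with 874 is 1) or a zero-divisor (gcd > 1). The number of units is φ(874): factorise 874 = 2 · 19 · 23, so φ(874) = (2 − 1) · (19 − 1) · (23 − 1) = 1 · 18 · 22 = 396. The nonzero elements number 874 − 1 = 873. Hence the nonzero zero-divisors number 873 − 396 = 477.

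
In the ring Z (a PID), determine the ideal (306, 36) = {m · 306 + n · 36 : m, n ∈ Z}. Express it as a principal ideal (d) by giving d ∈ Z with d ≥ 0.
In the PID Z, (a, b) is generated by gcd(a, b). Compute gcd(306, 36) with the extended Euclidean algorithm, tracking rows (r, s, t) with s·306 + t·36 = r:
  row A: (306, 1, 0)   [1·306 + 0·36 = 306]
  row B: (36, 0, 1)   [0·306 + 1·36 = 36]
  306 = 8·36 + 18   → row C = row A − 8·row B = (18, 1, −8)   [check: 1·306 − 8·36 = 18]
  36 = 2·18 + 0   → remainder 0, stop. gcd = 18 (last nonzero row C).
So gcd(306, 36) = 18, with Bézout identity 1·306 − 8·36 = 18. Containment (⊇): the Bézout identity exhibits 18 as an element of (306, 36), giving (18) ⊆ (306, 36). Containment (⊆): since 18 | 306 and 18 | 36 (306 = 18·17, 36 = 18·2), every Z-linear combination of 306 and 36 is divisible by 18, so (306, 36) ⊆ (18). Therefore (306, 36) = (18), d = 18.

Final answer: (306, 36) = (18); d = 18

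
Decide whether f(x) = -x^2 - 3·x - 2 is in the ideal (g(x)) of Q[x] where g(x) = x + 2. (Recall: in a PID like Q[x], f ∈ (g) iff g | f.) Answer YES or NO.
YES

In Q[x] the ideal (g) consists of all multiples of g, so f ∈ (g) iff g | f, i.e. iff the remainder of f on division by g is 0. Divide f by g (g is monic, so eliminate the leading term of the running remainder at each step):
  leading term -x^2: subtract (-x)·g(x) = -x^2 - 2·x, leaving -x - 2
  leading term -x: subtract (-1)·g(x) = -x - 2, leaving 0
The remainder is 0, so f(x) = g(x) · h(x) with h(x) = -x - 1. Hence g | f, i.e. f ∈ (g).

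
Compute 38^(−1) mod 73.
38^(−1) ≡ 25 (mod 73)

Apply the extended Euclidean algorithm to (73, 38), tracking rows (r, s, t) with s·73 + t·38 = r. Each division r_prev = q·r_cur + r_new produces the new row as (previous row) − q·(current row):
  row A: (73, 1, 0)   [1·73 + 0·38 = 73]
  row B: (38, 0, 1)   [0·73 + 1·38 = 38]
  73 = 1·38 + 35   → row C = row A − 1·row B = (35, 1, −1)   [check: 1·73 − 1·38 = 35]
  38 = 1·35 + 3   → row D = row B − 1·row C = (3, −1, 2)   [check: −1·73 + 2·38 = 3]
  35 = 11·3 + 2   → row E = row C − 11·row D = (2, 12, −23)   [check: 12·73 − 23·38 = 2]
  3 = 1·2 + 1   → row F = row D − 1·row E = (1, −13, 25)   [check: −13·73 + 25·38 = 1]
  2 = 2·1 + 0   → remainder 0, stop. gcd = 1 (last nonzero row F).
The gcd is 1, so 38 is invertible mod 73. The last nonzero row gives −13·73 + 25·38 = 1, so t = 25. So 38^(−1) ≡ 25 (mod 73). Verify: 38 · 25 = 950 ≡ 1 (mod 73). ✓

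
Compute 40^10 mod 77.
23

Use repeated squaring. Binary(10) = 1010. Walk through the bits of the exponent 10 left-to-right: at each bit after the leading one, square the running value, then multiply by 40 if the bit is 1 (always reducing mod 77):
  bit 1 = 1 (leading): start with 40.
  bit 2 = 0: square 40^2 = 1600 ≡ 60 (mod 77).
  bit 3 = 1: square 60^2 = 3600 ≡ 58; bit is 1, so multiply 58·40 = 2320 ≡ 10 (mod 77).
  bit 4 = 0: square 10^2 = 100 ≡ 23 (mod 77).
Final value: 40^10 ≡ 23 (mod 77).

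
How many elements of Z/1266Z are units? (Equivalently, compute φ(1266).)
An element a ∈ Z/1266Z is a unit iff gcd(a, 1266) = 1, so the number of units is φ(1266). φ is multiplicative, with φ(p^e) = p^e − p^(e−1). Factorise 1266 = 2 · 3 · 211. Then
  φ(1266) = (2 − 1) · (3 − 1) · (211 − 1) = 1 · 2 · 210 = 420.

Final answer: Z/1266Z has φ(1266) = 420 units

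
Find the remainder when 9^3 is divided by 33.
Use repeated squaring. Binary(3) = 11. Walk through the bits of the exponent 3 left-to-right: at each bit after the leading one, square the running value, then multiply by 9 if the bit is 1 (always reducing mod 33):
  bit 1 = 1 (leading): start with 9.
  bit 2 = 1: square 9^2 = 81 ≡ 15; bit is 1, so multiply 15·9 = 135 ≡ 3 (mod 33).
Final value: 9^3 ≡ 3 (mod 33).

Final answer: 3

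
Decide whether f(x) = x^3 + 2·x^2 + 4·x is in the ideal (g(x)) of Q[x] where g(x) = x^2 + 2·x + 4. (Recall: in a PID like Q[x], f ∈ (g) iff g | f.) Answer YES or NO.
YES

In Q[x] the ideal (g) consists of all multiples of g, so f ∈ (g) iff g | f, i.e. iff the remainder of f on division by g is 0. Divide f by g (g is monic, so eliminate the leading term of the running remainder at each step):
  leading term x^3: subtract (x)·g(x) = x^3 + 2·x^2 + 4·x, leaving 0
The remainder is 0, so f(x) = g(x) · h(x) with h(x) = x. Hence g | f, i.e. f ∈ (g).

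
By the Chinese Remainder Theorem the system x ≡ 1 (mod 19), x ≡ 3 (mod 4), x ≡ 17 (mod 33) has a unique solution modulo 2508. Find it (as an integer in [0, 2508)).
The moduli 19, 4, 33 are pairwise coprime, so by the CRT there is a unique solution mod 19·4·33 = 2508.
Solve by successive substitution. Start with x ≡ 1 (mod 19).
  Combine with x ≡ 3 (mod 4): write x = 1 + 19·t and require 1 + 19·t ≡ 3 (mod 4), i.e. 19·t ≡ 3 − 1 ≡ 2 (mod 4). Since 19^(−1) ≡ 3 (mod 4) (19 ≡ 3 (mod 4)), t ≡ 3·2 ≡ 2 (mod 4). So x ≡ 1 + 19·2 = 39 (mod 76).
  Combine with x ≡ 17 (mod 33): write x = 39 + 76·t and require 39 + 76·t ≡ 17 (mod 33), i.e. 76·t ≡ 17 − 39 ≡ 11 (mod 33). Since 76^(−1) ≡ 10 (mod 33) (76 ≡ 10 (mod 33)), t ≡ 10·11 ≡ 11 (mod 33). So x ≡ 39 + 76·11 = 875 (mod 2508).
Unique solution in [0, 2508): x = 875.

Final answer: x ≡ 875 (mod 2508); the representative in [0, 2508) is 875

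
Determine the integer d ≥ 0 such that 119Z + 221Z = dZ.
(119, 221) = (17); d = 17

In the PID Z, (a, b) is generated by gcd(a, b). Compute gcd(221, 119) with the extended Euclidean algorithm, tracking rows (r, s, t) with s·221 + t·119 = r:
  row A: (221, 1, 0)   [1·221 + 0·119 = 221]
  row B: (119, 0, 1)   [0·221 + 1·119 = 119]
  221 = 1·119 + 102   → row C = row A − 1·row B = (102, 1, −1)   [check: 1·221 − 1·119 = 102]
  119 = 1·102 + 17   → row D = row B − 1·row C = (17, −1, 2)   [check: −1·221 + 2·119 = 17]
  102 = 6·17 + 0   → remainder 0, stop. gcd = 17 (last nonzero row D).
So gcd(119, 221) = 17, with Bézout identity −1·221 + 2·119 = 17. Containment (⊇): the Bézout identity exhibits 17 as an element of (119, 221), giving (17) ⊆ (119, 221). Containment (⊆): since 17 | 119 and 17 | 221 (119 = 17·7, 221 = 17·13), every Z-linear combination of 119 and 221 is divisible by 17, so (119, 221) ⊆ (17). Therefore (119, 221) = (17), d = 17.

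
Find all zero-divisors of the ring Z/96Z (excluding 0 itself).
nonzero zero-divisors of Z/96Z = {2, 3, 4, 6, 8, 9, 10, 12, 14, 15, 16, 18, 20, 21, 22, 24, 26, 27, 28, 30, 32, 33, 34, 36, 38, 39, 40, 42, 44, 45, 46, 48, 50, 51, 52, 54, 56, 57, 58, 60, 62, 63, 64, 66, 68, 69, 70, 72, 74, 75, 76, 78, 80, 81, 82, 84, 86, 87, 88, 90, 92, 93, 94}

An element a ∈ Z/96Z (with a ≠ 0) is a zero-divisor iff gcd(a, 96) > 1 (because a is a unit precisely when gcd(a, n) = 1, and in Z/nZ every nonzero, non-unit element is a zero-divisor). Scan a = 1, ..., 95 and keep those with gcd(a, 96) > 1:
  gcd(2, 96) = 2, gcd(3, 96) = 3, gcd(4, 96) = 4, gcd(6, 96) = 6, gcd(8, 96) = 8, gcd(9, 96) = 3, gcd(10, 96) = 2, gcd(12, 96) = 12, gcd(14, 96) = 2, gcd(15, 96) = 3, gcd(16, 96) = 16, gcd(18, 96) = 6, gcd(20, 96) = 4, gcd(21, 96) = 3, gcd(22, 96) = 2, gcd(24, 96) = 24, gcd(26, 96) = 2, gcd(27, 96) = 3, gcd(28, 96) = 4, gcd(30, 96) = 6, gcd(32, 96) = 32, gcd(33, 96) = 3, gcd(34, 96) = 2, gcd(36, 96) = 12, gcd(38, 96) = 2, gcd(39, 96) = 3, gcd(40, 96) = 8, gcd(42, 96) = 6, gcd(44, 96) = 4, gcd(45, 96) = 3, gcd(46, 96) = 2, gcd(48, 96) = 48, gcd(50, 96) = 2, gcd(51, 96) = 3, gcd(52, 96) = 4, gcd(54, 96) = 6, gcd(56, 96) = 8, gcd(57, 96) = 3, gcd(58, 96) = 2, gcd(60, 96) = 12, gcd(62, 96) = 2, gcd(63, 96) = 3, gcd(64, 96) = 32, gcd(66, 96) = 6, gcd(68, 96) = 4, gcd(69, 96) = 3, gcd(70, 96) = 2, gcd(72, 96) = 24, gcd(74, 96) = 2, gcd(75, 96) = 3, gcd(76, 96) = 4, gcd(78, 96) = 6, gcd(80, 96) = 16, gcd(81, 96) = 3, gcd(82, 96) = 2, gcd(84, 96) = 12, gcd(86, 96) = 2, gcd(87, 96) = 3, gcd(88, 96) = 8, gcd(90, 96) = 6, gcd(92, 96) = 4, gcd(93, 96) = 3, gcd(94, 96) = 2.
All other a ∈ {1, ..., 95} have gcd(a, 96) = 1 and are units. So the nonzero zero-divisors are exactly the 63 values of a appearing in this scan.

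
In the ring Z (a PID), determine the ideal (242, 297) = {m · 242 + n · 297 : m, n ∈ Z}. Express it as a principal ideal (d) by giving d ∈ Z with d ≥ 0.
In the PID Z, (a, b) is generated by gcd(a, b). Compute gcd(297, 242) with the extended Euclidean algorithm, tracking rows (r, s, t) with s·297 + t·242 = r:
  row A: (297, 1, 0)   [1·297 + 0·242 = 297]
  row B: (242, 0, 1)   [0·297 + 1·242 = 242]
  297 = 1·242 + 55   → row C = row A − 1·row B = (55, 1, −1)   [check: 1·297 − 1·242 = 55]
  242 = 4·55 + 22   → row D = row B − 4·row C = (22, −4, 5)   [check: −4·297 + 5·242 = 22]
  55 = 2·22 + 11   → row E = row C − 2·row D = (11, 9, −11)   [check: 9·297 − 11·242 = 11]
  22 = 2·11 + 0   → remainder 0, stop. gcd = 11 (last nonzero row E).
So gcd(242, 297) = 11, with Bézout identity 9·297 − 11·242 = 11. Containment (⊇): the Bézout identity exhibits 11 as an element of (242, 297), giving (11) ⊆ (242, 297). Containment (⊆): since 11 | 242 and 11 | 297 (242 = 11·22, 297 = 11·27), every Z-linear combination of 242 and 297 is divisible by 11, so (242, 297) ⊆ (11). Therefore (242, 297) = (11), d = 11.

Final answer: (242, 297) = (11); d = 11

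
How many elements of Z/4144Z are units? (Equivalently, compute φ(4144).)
An element a ∈ Z/4144Z is a unit iff gcd(a, 4144) = 1, so the number of units is φ(4144). φ is multiplicative, with φ(p^e) = p^e − p^(e−1). Factorise 4144 = 2^4 · 7 · 37. Then
  φ(4144) = (2^4 − 2^3) · (7 − 1) · (37 − 1) = 8 · 6 · 36 = 1728.

Final answer: Z/4144Z has φ(4144) = 1728 units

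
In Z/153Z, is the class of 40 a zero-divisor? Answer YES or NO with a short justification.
gcd(40, 153) = 1, so 40 is a unit in Z/153Z (it has a multiplicative inverse). A unit cannot be a zero-divisor: if 40·b ≡ 0 then multiplying both sides by 40^(−1) gives b ≡ 0. So 40 is not a zero-divisor.

Final answer: NO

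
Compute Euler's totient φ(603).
φ is multiplicative, with φ(p^e) = p^e − p^(e−1). Factorise 603 = 3^2 · 67. Then
  φ(603) = (3^2 − 3^1) · (67 − 1) = 6 · 66 = 396.

Final answer: φ(603) = 396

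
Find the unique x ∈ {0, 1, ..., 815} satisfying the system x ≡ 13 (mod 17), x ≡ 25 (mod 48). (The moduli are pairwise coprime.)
x ≡ 217 (mod 816); the representative in [0, 816) is 217

The moduli 17, 48 are pairwise coprime, so by the CRT there is a unique solution mod 17·48 = 816.
Solve by successive substitution. Start with x ≡ 13 (mod 17).
  Combine with x ≡ 25 (mod 48): write x = 13 + 17·t and require 13 + 17·t ≡ 25 (mod 48), i.e. 17·t ≡ 25 − 13 ≡ 12 (mod 48). Since 17^(−1) ≡ 17 (mod 48), t ≡ 17·12 ≡ 12 (mod 48). So x ≡ 13 + 17·12 = 217 (mod 816).
Unique solution in [0, 816): x = 217.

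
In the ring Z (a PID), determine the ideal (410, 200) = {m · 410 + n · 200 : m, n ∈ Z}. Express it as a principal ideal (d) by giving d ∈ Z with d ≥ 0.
(410, 200) = (10); d = 10

In the PID Z, (a, b) is generated by gcd(a, b). Compute gcd(410, 200) with the extended Euclidean algorithm, tracking rows (r, s, t) with s·410 + t·200 = r:
  row A: (410, 1, 0)   [1·410 + 0·200 = 410]
  row B: (200, 0, 1)   [0·410 + 1·200 = 200]
  410 = 2·200 + 10   → row C = row A − 2·row B = (10, 1, −2)   [check: 1·410 − 2·200 = 10]
  200 = 20·10 + 0   → remainder 0, stop. gcd = 10 (last nonzero row C).
So gcd(410, 200) = 10, with Bézout identity 1·410 − 2·200 = 10. Containment (⊇): the Bézout identity exhibits 10 as an element of (410, 200), giving (10) ⊆ (410, 200). Containment (⊆): since 10 | 410 and 10 | 200 (410 = 10·41, 200 = 10·20), every Z-linear combination of 410 and 200 is divisible by 10, so (410, 200) ⊆ (10). Therefore (410, 200) = (10), d = 10.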